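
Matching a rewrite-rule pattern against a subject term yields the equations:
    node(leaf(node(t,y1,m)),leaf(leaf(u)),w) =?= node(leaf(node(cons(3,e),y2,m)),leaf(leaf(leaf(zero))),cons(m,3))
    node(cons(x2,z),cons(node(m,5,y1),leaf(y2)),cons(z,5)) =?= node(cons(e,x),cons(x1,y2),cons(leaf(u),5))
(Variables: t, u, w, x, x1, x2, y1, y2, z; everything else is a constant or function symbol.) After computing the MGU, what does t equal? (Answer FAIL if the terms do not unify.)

Decompose node/3: leaf(node(t,y1,m)) =?= leaf(node(cons(3,e),y2,m)),  leaf(leaf(u)) =?= leaf(leaf(leaf(zero))),  w =?= cons(m,3).
Decompose leaf/1: node(t,y1,m) =?= node(cons(3,e),y2,m).
Decompose node/3: t =?= cons(3,e),  y1 =?= y2,  m =?= m.
Bind t := cons(3,e); no other remaining equation mentions t.
Bind y1 := y2; substituting into the one remaining equation that mentions y1 gives: node(cons(x2,z),cons(node(m,5,y2),leaf(y2)),cons(z,5)) =?= node(cons(e,x),cons(x1,y2),cons(leaf(u),5)).
Delete trivial equation m =?= m.
Decompose leaf/1: leaf(u) =?= leaf(leaf(zero)).
Decompose leaf/1: u =?= leaf(zero).
Bind u := leaf(zero); substituting into the one remaining equation that mentions u gives: node(cons(x2,z),cons(node(m,5,y2),leaf(y2)),cons(z,5)) =?= node(cons(e,x),cons(x1,y2),cons(leaf(leaf(zero)),5)).
Bind w := cons(m,3); no other remaining equation mentions w.
Decompose node/3: cons(x2,z) =?= cons(e,x),  cons(node(m,5,y2),leaf(y2)) =?= cons(x1,y2),  cons(z,5) =?= cons(leaf(leaf(zero)),5).
Decompose cons/2: x2 =?= e,  z =?= x.
Bind x2 := e; no other remaining equation mentions x2.
Bind z := x; substituting into the one remaining equation that mentions z gives: cons(x,5) =?= cons(leaf(leaf(zero)),5).
Decompose cons/2: node(m,5,y2) =?= x1,  leaf(y2) =?= y2.
Bind x1 := node(m,5,y2); no other remaining equation mentions x1.
Occurs check fails: y2 occurs in leaf(y2); the equation y2 =?= leaf(y2) has no finite solution.

FAIL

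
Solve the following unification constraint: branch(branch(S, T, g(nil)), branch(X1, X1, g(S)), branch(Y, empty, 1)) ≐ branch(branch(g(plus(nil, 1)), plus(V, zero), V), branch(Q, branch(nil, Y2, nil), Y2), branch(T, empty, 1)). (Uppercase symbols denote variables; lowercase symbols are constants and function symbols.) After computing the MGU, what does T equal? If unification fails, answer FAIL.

plus(g(nil), zero)

Decompose branch/3: branch(S, T, g(nil)) ≐ branch(g(plus(nil, 1)), plus(V, zero), V),  branch(X1, X1, g(S)) ≐ branch(Q, branch(nil, Y2, nil), Y2),  branch(Y, empty, 1) ≐ branch(T, empty, 1).
Decompose branch/3: S ≐ g(plus(nil, 1)),  T ≐ plus(V, zero),  g(nil) ≐ V.
Bind S := g(plus(nil, 1)); substituting into the one remaining equation that mentions S gives: branch(X1, X1, g(g(plus(nil, 1)))) ≐ branch(Q, branch(nil, Y2, nil), Y2).
Bind T := plus(V, zero); substituting into the one remaining equation that mentions T gives: branch(Y, empty, 1) ≐ branch(plus(V, zero), empty, 1).
Bind V := g(nil); substituting into the one remaining equation that mentions V gives: branch(Y, empty, 1) ≐ branch(plus(g(nil), zero), empty, 1). Substituting into the earlier binding gives T := plus(g(nil), zero).
Decompose branch/3: X1 ≐ Q,  X1 ≐ branch(nil, Y2, nil),  g(g(plus(nil, 1))) ≐ Y2.
Bind X1 := Q; substituting into the one remaining equation that mentions X1 gives: Q ≐ branch(nil, Y2, nil).
Bind Q := branch(nil, Y2, nil); no other remaining equation mentions Q. Substituting into the earlier binding gives X1 := branch(nil, Y2, nil).
Bind Y2 := g(g(plus(nil, 1))); no other remaining equation mentions Y2. Substituting into the earlier bindings gives X1 := branch(nil, g(g(plus(nil, 1))), nil), Q := branch(nil, g(g(plus(nil, 1))), nil).
Decompose branch/3: Y ≐ plus(g(nil), zero),  empty ≐ empty,  1 ≐ 1.
Bind Y := plus(g(nil), zero); no other remaining equation mentions Y.
Delete trivial equation empty ≐ empty.
Delete trivial equation 1 ≐ 1.
MGU = { S := g(plus(nil, 1)), T := plus(g(nil), zero), V := g(nil), X1 := branch(nil, g(g(plus(nil, 1))), nil), Q := branch(nil, g(g(plus(nil, 1))), nil), Y2 := g(g(plus(nil, 1))), Y := plus(g(nil), zero) }, so T := plus(g(nil), zero).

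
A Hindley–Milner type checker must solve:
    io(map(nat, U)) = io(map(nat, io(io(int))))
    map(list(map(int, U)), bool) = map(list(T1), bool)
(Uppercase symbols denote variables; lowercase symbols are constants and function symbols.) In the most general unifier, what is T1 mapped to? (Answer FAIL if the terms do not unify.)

Decompose io/1: map(nat, U) = map(nat, io(io(int))).
Decompose map/2: nat = nat,  U = io(io(int)).
Delete trivial equation nat = nat.
Bind U := io(io(int)); substituting into the remaining equation gives: map(list(map(int, io(io(int)))), bool) = map(list(T1), bool).
Decompose map/2: list(map(int, io(io(int)))) = list(T1),  bool = bool.
Decompose list/1: map(int, io(io(int))) = T1.
Bind T1 := map(int, io(io(int))); no other remaining equation mentions T1.
Delete trivial equation bool = bool.
MGU = { U ↦ io(io(int)), T1 ↦ map(int, io(io(int))) }, so T1 ↦ map(int, io(io(int))).

map(int, io(io(int)))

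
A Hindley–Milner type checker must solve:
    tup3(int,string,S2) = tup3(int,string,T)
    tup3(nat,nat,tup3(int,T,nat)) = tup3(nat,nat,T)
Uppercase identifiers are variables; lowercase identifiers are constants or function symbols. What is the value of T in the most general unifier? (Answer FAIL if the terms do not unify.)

Decompose tup3/3: int = int,  string = string,  S2 = T.
Delete trivial equation int = int.
Delete trivial equation string = string.
Bind S2 := T; no other remaining equation mentions S2.
Decompose tup3/3: nat = nat,  nat = nat,  tup3(int,T,nat) = T.
Delete trivial equation nat = nat.
Delete trivial equation nat = nat.
Occurs check fails: T occurs in tup3(int,T,nat); the equation T = tup3(int,T,nat) has no finite solution.

FAIL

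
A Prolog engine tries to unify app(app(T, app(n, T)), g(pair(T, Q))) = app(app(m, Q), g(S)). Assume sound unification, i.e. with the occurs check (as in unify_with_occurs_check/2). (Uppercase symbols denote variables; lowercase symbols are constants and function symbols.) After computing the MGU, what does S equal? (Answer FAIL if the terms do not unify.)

pair(m, app(n, m))

Decompose app/2: app(T, app(n, T)) = app(m, Q),  g(pair(T, Q)) = g(S).
Decompose app/2: T = m,  app(n, T) = Q.
Bind T := m; substituting into the remaining equations gives: app(n, m) = Q,  g(pair(m, Q)) = g(S).
Bind Q := app(n, m); substituting into the remaining equation gives: g(pair(m, app(n, m))) = g(S).
Decompose g/1: pair(m, app(n, m)) = S.
Bind S := pair(m, app(n, m)).
MGU = { T = m, Q = app(n, m), S = pair(m, app(n, m)) }, so S = pair(m, app(n, m)).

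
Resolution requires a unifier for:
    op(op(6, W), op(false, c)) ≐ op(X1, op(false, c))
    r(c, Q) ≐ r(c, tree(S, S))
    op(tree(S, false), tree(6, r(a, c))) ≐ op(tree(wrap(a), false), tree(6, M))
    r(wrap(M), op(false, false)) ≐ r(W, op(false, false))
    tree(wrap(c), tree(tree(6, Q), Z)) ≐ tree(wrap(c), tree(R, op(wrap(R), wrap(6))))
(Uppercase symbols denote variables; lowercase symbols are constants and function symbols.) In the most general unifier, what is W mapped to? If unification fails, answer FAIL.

wrap(r(a, c))

Decompose op/2: op(6, W) ≐ X1,  op(false, c) ≐ op(false, c).
Bind X1 := op(6, W); no other remaining equation mentions X1.
Delete trivial equation op(false, c) ≐ op(false, c).
Decompose r/2: c ≐ c,  Q ≐ tree(S, S).
Delete trivial equation c ≐ c.
Bind Q := tree(S, S); substituting into the one remaining equation that mentions Q gives: tree(wrap(c), tree(tree(6, tree(S, S)), Z)) ≐ tree(wrap(c), tree(R, op(wrap(R), wrap(6)))).
Decompose op/2: tree(S, false) ≐ tree(wrap(a), false),  tree(6, r(a, c)) ≐ tree(6, M).
Decompose tree/2: S ≐ wrap(a),  false ≐ false.
Bind S := wrap(a); substituting into the one remaining equation that mentions S gives: tree(wrap(c), tree(tree(6, tree(wrap(a), wrap(a))), Z)) ≐ tree(wrap(c), tree(R, op(wrap(R), wrap(6)))). Substituting into the earlier binding gives Q := tree(wrap(a), wrap(a)).
Delete trivial equation false ≐ false.
Decompose tree/2: 6 ≐ 6,  r(a, c) ≐ M.
Delete trivial equation 6 ≐ 6.
Bind M := r(a, c); substituting into the one remaining equation that mentions M gives: r(wrap(r(a, c)), op(false, false)) ≐ r(W, op(false, false)).
Decompose r/2: wrap(r(a, c)) ≐ W,  op(false, false) ≐ op(false, false).
Bind W := wrap(r(a, c)); no other remaining equation mentions W. Substituting into the earlier binding gives X1 := op(6, wrap(r(a, c))).
Delete trivial equation op(false, false) ≐ op(false, false).
Decompose tree/2: wrap(c) ≐ wrap(c),  tree(tree(6, tree(wrap(a), wrap(a))), Z) ≐ tree(R, op(wrap(R), wrap(6))).
Delete trivial equation wrap(c) ≐ wrap(c).
Decompose tree/2: tree(6, tree(wrap(a), wrap(a))) ≐ R,  Z ≐ op(wrap(R), wrap(6)).
Bind R := tree(6, tree(wrap(a), wrap(a))); substituting into the remaining equation gives: Z ≐ op(wrap(tree(6, tree(wrap(a), wrap(a)))), wrap(6)).
Bind Z := op(wrap(tree(6, tree(wrap(a), wrap(a)))), wrap(6)).
MGU = { X1 -> op(6, wrap(r(a, c))), Q -> tree(wrap(a), wrap(a)), S -> wrap(a), M -> r(a, c), W -> wrap(r(a, c)), R -> tree(6, tree(wrap(a), wrap(a))), Z -> op(wrap(tree(6, tree(wrap(a), wrap(a)))), wrap(6)) }, so W -> wrap(r(a, c)).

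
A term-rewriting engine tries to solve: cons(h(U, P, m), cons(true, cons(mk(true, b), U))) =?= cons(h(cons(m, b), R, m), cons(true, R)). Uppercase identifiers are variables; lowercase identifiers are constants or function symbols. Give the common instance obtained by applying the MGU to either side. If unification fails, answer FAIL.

cons(h(cons(m, b), cons(mk(true, b), cons(m, b)), m), cons(true, cons(mk(true, b), cons(m, b))))

Decompose cons/2: h(U, P, m) =?= h(cons(m, b), R, m),  cons(true, cons(mk(true, b), U)) =?= cons(true, R).
Decompose h/3: U =?= cons(m, b),  P =?= R,  m =?= m.
Bind U := cons(m, b); substituting into the one remaining equation that mentions U gives: cons(true, cons(mk(true, b), cons(m, b))) =?= cons(true, R).
Bind P := R; no other remaining equation mentions P.
Delete trivial equation m =?= m.
Decompose cons/2: true =?= true,  cons(mk(true, b), cons(m, b)) =?= R.
Delete trivial equation true =?= true.
Bind R := cons(mk(true, b), cons(m, b)). Substituting into the earlier binding gives P := cons(mk(true, b), cons(m, b)).
Applying the MGU to either side gives cons(h(cons(m, b), cons(mk(true, b), cons(m, b)), m), cons(true, cons(mk(true, b), cons(m, b)))).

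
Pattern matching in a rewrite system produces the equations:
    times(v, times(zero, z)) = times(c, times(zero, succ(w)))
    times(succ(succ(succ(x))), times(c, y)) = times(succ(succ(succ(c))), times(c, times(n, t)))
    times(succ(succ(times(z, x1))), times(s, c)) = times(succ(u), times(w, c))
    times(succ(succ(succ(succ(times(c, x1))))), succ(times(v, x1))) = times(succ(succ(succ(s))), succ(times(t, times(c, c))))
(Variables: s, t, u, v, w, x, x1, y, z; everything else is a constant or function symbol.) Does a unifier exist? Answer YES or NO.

YES

Decompose times/2: v = c,  times(zero, z) = times(zero, succ(w)).
Bind v := c; substituting into the one remaining equation that mentions v gives: times(succ(succ(succ(succ(times(c, x1))))), succ(times(c, x1))) = times(succ(succ(succ(s))), succ(times(t, times(c, c)))).
Decompose times/2: zero = zero,  z = succ(w).
Delete trivial equation zero = zero.
Bind z := succ(w); substituting into the one remaining equation that mentions z gives: times(succ(succ(times(succ(w), x1))), times(s, c)) = times(succ(u), times(w, c)).
Decompose times/2: succ(succ(succ(x))) = succ(succ(succ(c))),  times(c, y) = times(c, times(n, t)).
Decompose succ/1: succ(succ(x)) = succ(succ(c)).
Decompose succ/1: succ(x) = succ(c).
Decompose succ/1: x = c.
Bind x := c; no other remaining equation mentions x.
Decompose times/2: c = c,  y = times(n, t).
Delete trivial equation c = c.
Bind y := times(n, t); no other remaining equation mentions y.
Decompose times/2: succ(succ(times(succ(w), x1))) = succ(u),  times(s, c) = times(w, c).
Decompose succ/1: succ(times(succ(w), x1)) = u.
Bind u := succ(times(succ(w), x1)); no other remaining equation mentions u.
Decompose times/2: s = w,  c = c.
Bind s := w; substituting into the one remaining equation that mentions s gives: times(succ(succ(succ(succ(times(c, x1))))), succ(times(c, x1))) = times(succ(succ(succ(w))), succ(times(t, times(c, c)))).
Delete trivial equation c = c.
Decompose times/2: succ(succ(succ(succ(times(c, x1))))) = succ(succ(succ(w))),  succ(times(c, x1)) = succ(times(t, times(c, c))).
Decompose succ/1: succ(succ(succ(times(c, x1)))) = succ(succ(w)).
Decompose succ/1: succ(succ(times(c, x1))) = succ(w).
Decompose succ/1: succ(times(c, x1)) = w.
Bind w := succ(times(c, x1)); no other remaining equation mentions w. Substituting into the earlier bindings gives z := succ(succ(times(c, x1))), u := succ(times(succ(succ(times(c, x1))), x1)), s := succ(times(c, x1)).
Decompose succ/1: times(c, x1) = times(t, times(c, c)).
Decompose times/2: c = t,  x1 = times(c, c).
Bind t := c; no other remaining equation mentions t. Substituting into the earlier binding gives y := times(n, c).
Bind x1 := times(c, c). Substituting into the earlier bindings gives z := succ(succ(times(c, times(c, c)))), u := succ(times(succ(succ(times(c, times(c, c)))), times(c, c))), s := succ(times(c, times(c, c))), w := succ(times(c, times(c, c))).
No equations remain and no clash or occurs-check failure arose, so a unifier exists.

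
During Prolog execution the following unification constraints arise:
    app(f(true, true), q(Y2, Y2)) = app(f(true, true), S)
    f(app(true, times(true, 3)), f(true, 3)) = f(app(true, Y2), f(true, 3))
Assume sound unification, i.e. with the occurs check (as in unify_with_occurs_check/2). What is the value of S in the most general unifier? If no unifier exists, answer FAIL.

q(times(true, 3), times(true, 3))

Decompose app/2: f(true, true) = f(true, true),  q(Y2, Y2) = S.
Delete trivial equation f(true, true) = f(true, true).
Bind S := q(Y2, Y2); no other remaining equation mentions S.
Decompose f/2: app(true, times(true, 3)) = app(true, Y2),  f(true, 3) = f(true, 3).
Decompose app/2: true = true,  times(true, 3) = Y2.
Delete trivial equation true = true.
Bind Y2 := times(true, 3); no other remaining equation mentions Y2. Substituting into the earlier binding gives S := q(times(true, 3), times(true, 3)).
Delete trivial equation f(true, 3) = f(true, 3).
MGU = { S ↦ q(times(true, 3), times(true, 3)), Y2 ↦ times(true, 3) }, so S ↦ q(times(true, 3), times(true, 3)).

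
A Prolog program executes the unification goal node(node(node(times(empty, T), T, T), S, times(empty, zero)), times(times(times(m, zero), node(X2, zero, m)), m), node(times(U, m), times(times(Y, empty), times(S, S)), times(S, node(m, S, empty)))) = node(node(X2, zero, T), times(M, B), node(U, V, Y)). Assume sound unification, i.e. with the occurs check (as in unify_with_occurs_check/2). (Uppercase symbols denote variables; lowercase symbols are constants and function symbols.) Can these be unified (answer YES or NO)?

NO

Decompose node/3: node(node(times(empty, T), T, T), S, times(empty, zero)) = node(X2, zero, T),  times(times(times(m, zero), node(X2, zero, m)), m) = times(M, B),  node(times(U, m), times(times(Y, empty), times(S, S)), times(S, node(m, S, empty))) = node(U, V, Y).
Decompose node/3: node(times(empty, T), T, T) = X2,  S = zero,  times(empty, zero) = T.
Bind X2 := node(times(empty, T), T, T); substituting into the one remaining equation that mentions X2 gives: times(times(times(m, zero), node(node(times(empty, T), T, T), zero, m)), m) = times(M, B).
Bind S := zero; substituting into the one remaining equation that mentions S gives: node(times(U, m), times(times(Y, empty), times(zero, zero)), times(zero, node(m, zero, empty))) = node(U, V, Y).
Bind T := times(empty, zero); substituting into the one remaining equation that mentions T gives: times(times(times(m, zero), node(node(times(empty, times(empty, zero)), times(empty, zero), times(empty, zero)), zero, m)), m) = times(M, B). Substituting into the earlier binding gives X2 := node(times(empty, times(empty, zero)), times(empty, zero), times(empty, zero)).
Decompose times/2: times(times(m, zero), node(node(times(empty, times(empty, zero)), times(empty, zero), times(empty, zero)), zero, m)) = M,  m = B.
Bind M := times(times(m, zero), node(node(times(empty, times(empty, zero)), times(empty, zero), times(empty, zero)), zero, m)); no other remaining equation mentions M.
Bind B := m; no other remaining equation mentions B.
Decompose node/3: times(U, m) = U,  times(times(Y, empty), times(zero, zero)) = V,  times(zero, node(m, zero, empty)) = Y.
Occurs check fails: U occurs in times(U, m); the equation U = times(U, m) has no finite solution.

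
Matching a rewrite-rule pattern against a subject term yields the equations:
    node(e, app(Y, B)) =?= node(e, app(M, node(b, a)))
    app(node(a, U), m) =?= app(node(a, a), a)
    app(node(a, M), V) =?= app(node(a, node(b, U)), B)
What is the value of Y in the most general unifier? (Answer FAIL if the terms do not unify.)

Decompose node/2: e =?= e,  app(Y, B) =?= app(M, node(b, a)).
Delete trivial equation e =?= e.
Decompose app/2: Y =?= M,  B =?= node(b, a).
Bind Y := M; no other remaining equation mentions Y.
Bind B := node(b, a); substituting into the one remaining equation that mentions B gives: app(node(a, M), V) =?= app(node(a, node(b, U)), node(b, a)).
Decompose app/2: node(a, U) =?= node(a, a),  m =?= a.
Decompose node/2: a =?= a,  U =?= a.
Delete trivial equation a =?= a.
Bind U := a; substituting into the one remaining equation that mentions U gives: app(node(a, M), V) =?= app(node(a, node(b, a)), node(b, a)).
Clash: constants m and a differ; no unifier exists.

FAIL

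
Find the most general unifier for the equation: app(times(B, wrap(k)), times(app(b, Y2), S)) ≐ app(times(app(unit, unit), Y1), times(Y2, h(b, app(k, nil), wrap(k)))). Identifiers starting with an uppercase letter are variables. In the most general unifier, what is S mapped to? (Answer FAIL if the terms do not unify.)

Decompose app/2: times(B, wrap(k)) ≐ times(app(unit, unit), Y1),  times(app(b, Y2), S) ≐ times(Y2, h(b, app(k, nil), wrap(k))).
Decompose times/2: B ≐ app(unit, unit),  wrap(k) ≐ Y1.
Bind B := app(unit, unit); no other remaining equation mentions B.
Bind Y1 := wrap(k); no other remaining equation mentions Y1.
Decompose times/2: app(b, Y2) ≐ Y2,  S ≐ h(b, app(k, nil), wrap(k)).
Occurs check fails: Y2 occurs in app(b, Y2); the equation Y2 ≐ app(b, Y2) has no finite solution.

FAIL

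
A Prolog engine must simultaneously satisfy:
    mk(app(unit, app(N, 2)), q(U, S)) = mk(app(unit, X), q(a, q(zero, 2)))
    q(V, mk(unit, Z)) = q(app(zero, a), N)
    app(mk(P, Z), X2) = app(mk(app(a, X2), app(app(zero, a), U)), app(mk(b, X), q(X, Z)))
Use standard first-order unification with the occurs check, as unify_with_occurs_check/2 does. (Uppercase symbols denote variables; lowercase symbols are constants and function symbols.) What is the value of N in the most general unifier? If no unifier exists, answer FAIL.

Decompose mk/2: app(unit, app(N, 2)) = app(unit, X),  q(U, S) = q(a, q(zero, 2)).
Decompose app/2: unit = unit,  app(N, 2) = X.
Delete trivial equation unit = unit.
Bind X := app(N, 2); substituting into the one remaining equation that mentions X gives: app(mk(P, Z), X2) = app(mk(app(a, X2), app(app(zero, a), U)), app(mk(b, app(N, 2)), q(app(N, 2), Z))).
Decompose q/2: U = a,  S = q(zero, 2).
Bind U := a; substituting into the one remaining equation that mentions U gives: app(mk(P, Z), X2) = app(mk(app(a, X2), app(app(zero, a), a)), app(mk(b, app(N, 2)), q(app(N, 2), Z))).
Bind S := q(zero, 2); no other remaining equation mentions S.
Decompose q/2: V = app(zero, a),  mk(unit, Z) = N.
Bind V := app(zero, a); no other remaining equation mentions V.
Bind N := mk(unit, Z); substituting into the remaining equation gives: app(mk(P, Z), X2) = app(mk(app(a, X2), app(app(zero, a), a)), app(mk(b, app(mk(unit, Z), 2)), q(app(mk(unit, Z), 2), Z))). Substituting into the earlier binding gives X := app(mk(unit, Z), 2).
Decompose app/2: mk(P, Z) = mk(app(a, X2), app(app(zero, a), a)),  X2 = app(mk(b, app(mk(unit, Z), 2)), q(app(mk(unit, Z), 2), Z)).
Decompose mk/2: P = app(a, X2),  Z = app(app(zero, a), a).
Bind P := app(a, X2); no other remaining equation mentions P.
Bind Z := app(app(zero, a), a); substituting into the remaining equation gives: X2 = app(mk(b, app(mk(unit, app(app(zero, a), a)), 2)), q(app(mk(unit, app(app(zero, a), a)), 2), app(app(zero, a), a))). Substituting into the earlier bindings gives X := app(mk(unit, app(app(zero, a), a)), 2), N := mk(unit, app(app(zero, a), a)).
Bind X2 := app(mk(b, app(mk(unit, app(app(zero, a), a)), 2)), q(app(mk(unit, app(app(zero, a), a)), 2), app(app(zero, a), a))). Substituting into the earlier binding gives P := app(a, app(mk(b, app(mk(unit, app(app(zero, a), a)), 2)), q(app(mk(unit, app(app(zero, a), a)), 2), app(app(zero, a), a)))).
MGU = { X ↦ app(mk(unit, app(app(zero, a), a)), 2), U ↦ a, S ↦ q(zero, 2), V ↦ app(zero, a), N ↦ mk(unit, app(app(zero, a), a)), P ↦ app(a, app(mk(b, app(mk(unit, app(app(zero, a), a)), 2)), q(app(mk(unit, app(app(zero, a), a)), 2), app(app(zero, a), a)))), Z ↦ app(app(zero, a), a), X2 ↦ app(mk(b, app(mk(unit, app(app(zero, a), a)), 2)), q(app(mk(unit, app(app(zero, a), a)), 2), app(app(zero, a), a))) }, so N ↦ mk(unit, app(app(zero, a), a)).

mk(unit, app(app(zero, a), a))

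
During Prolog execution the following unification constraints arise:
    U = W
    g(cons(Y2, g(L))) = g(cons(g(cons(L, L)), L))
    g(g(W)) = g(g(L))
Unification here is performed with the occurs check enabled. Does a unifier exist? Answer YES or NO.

Bind U := W; no other remaining equation mentions U.
Decompose g/1: cons(Y2, g(L)) = cons(g(cons(L, L)), L).
Decompose cons/2: Y2 = g(cons(L, L)),  g(L) = L.
Bind Y2 := g(cons(L, L)); no other remaining equation mentions Y2.
Occurs check fails: L occurs in g(L); the equation L = g(L) has no finite solution.

NO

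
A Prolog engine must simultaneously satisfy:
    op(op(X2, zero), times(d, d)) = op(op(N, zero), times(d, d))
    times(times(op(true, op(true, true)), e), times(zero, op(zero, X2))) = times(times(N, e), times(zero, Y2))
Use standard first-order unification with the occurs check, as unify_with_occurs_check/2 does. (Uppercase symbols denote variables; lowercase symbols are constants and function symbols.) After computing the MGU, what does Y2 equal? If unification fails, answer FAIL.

Decompose op/2: op(X2, zero) = op(N, zero),  times(d, d) = times(d, d).
Decompose op/2: X2 = N,  zero = zero.
Bind X2 := N; substituting into the one remaining equation that mentions X2 gives: times(times(op(true, op(true, true)), e), times(zero, op(zero, N))) = times(times(N, e), times(zero, Y2)).
Delete trivial equation zero = zero.
Delete trivial equation times(d, d) = times(d, d).
Decompose times/2: times(op(true, op(true, true)), e) = times(N, e),  times(zero, op(zero, N)) = times(zero, Y2).
Decompose times/2: op(true, op(true, true)) = N,  e = e.
Bind N := op(true, op(true, true)); substituting into the one remaining equation that mentions N gives: times(zero, op(zero, op(true, op(true, true)))) = times(zero, Y2). Substituting into the earlier binding gives X2 := op(true, op(true, true)).
Delete trivial equation e = e.
Decompose times/2: zero = zero,  op(zero, op(true, op(true, true))) = Y2.
Delete trivial equation zero = zero.
Bind Y2 := op(zero, op(true, op(true, true))).
MGU = { X2 ↦ op(true, op(true, true)), N ↦ op(true, op(true, true)), Y2 ↦ op(zero, op(true, op(true, true))) }, so Y2 ↦ op(zero, op(true, op(true, true))).

op(zero, op(true, op(true, true)))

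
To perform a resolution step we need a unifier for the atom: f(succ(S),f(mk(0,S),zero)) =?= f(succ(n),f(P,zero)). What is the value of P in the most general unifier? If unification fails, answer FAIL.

mk(0,n)

Decompose f/2: succ(S) =?= succ(n),  f(mk(0,S),zero) =?= f(P,zero).
Decompose succ/1: S =?= n.
Bind S := n; substituting into the remaining equation gives: f(mk(0,n),zero) =?= f(P,zero).
Decompose f/2: mk(0,n) =?= P,  zero =?= zero.
Bind P := mk(0,n); no other remaining equation mentions P.
Delete trivial equation zero =?= zero.
MGU = { S ↦ n, P ↦ mk(0,n) }, so P ↦ mk(0,n).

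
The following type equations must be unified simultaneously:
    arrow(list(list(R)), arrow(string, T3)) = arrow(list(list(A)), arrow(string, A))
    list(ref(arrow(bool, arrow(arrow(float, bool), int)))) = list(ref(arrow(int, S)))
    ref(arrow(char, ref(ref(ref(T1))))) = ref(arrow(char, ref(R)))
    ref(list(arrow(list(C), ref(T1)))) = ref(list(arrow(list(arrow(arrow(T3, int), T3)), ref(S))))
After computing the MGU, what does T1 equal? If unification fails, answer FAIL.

FAIL

Decompose arrow/2: list(list(R)) = list(list(A)),  arrow(string, T3) = arrow(string, A).
Decompose list/1: list(R) = list(A).
Decompose list/1: R = A.
Bind R := A; substituting into the one remaining equation that mentions R gives: ref(arrow(char, ref(ref(ref(T1))))) = ref(arrow(char, ref(A))).
Decompose arrow/2: string = string,  T3 = A.
Delete trivial equation string = string.
Bind T3 := A; substituting into the one remaining equation that mentions T3 gives: ref(list(arrow(list(C), ref(T1)))) = ref(list(arrow(list(arrow(arrow(A, int), A)), ref(S)))).
Decompose list/1: ref(arrow(bool, arrow(arrow(float, bool), int))) = ref(arrow(int, S)).
Decompose ref/1: arrow(bool, arrow(arrow(float, bool), int)) = arrow(int, S).
Decompose arrow/2: bool = int,  arrow(arrow(float, bool), int) = S.
Clash: constants bool and int differ; no unifier exists.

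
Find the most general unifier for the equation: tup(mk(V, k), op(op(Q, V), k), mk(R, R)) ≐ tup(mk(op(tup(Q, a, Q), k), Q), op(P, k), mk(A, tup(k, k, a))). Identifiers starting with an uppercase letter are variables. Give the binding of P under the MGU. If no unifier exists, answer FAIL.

Decompose tup/3: mk(V, k) ≐ mk(op(tup(Q, a, Q), k), Q),  op(op(Q, V), k) ≐ op(P, k),  mk(R, R) ≐ mk(A, tup(k, k, a)).
Decompose mk/2: V ≐ op(tup(Q, a, Q), k),  k ≐ Q.
Bind V := op(tup(Q, a, Q), k); substituting into the one remaining equation that mentions V gives: op(op(Q, op(tup(Q, a, Q), k)), k) ≐ op(P, k).
Bind Q := k; substituting into the one remaining equation that mentions Q gives: op(op(k, op(tup(k, a, k), k)), k) ≐ op(P, k). Substituting into the earlier binding gives V := op(tup(k, a, k), k).
Decompose op/2: op(k, op(tup(k, a, k), k)) ≐ P,  k ≐ k.
Bind P := op(k, op(tup(k, a, k), k)); no other remaining equation mentions P.
Delete trivial equation k ≐ k.
Decompose mk/2: R ≐ A,  R ≐ tup(k, k, a).
Bind R := A; substituting into the remaining equation gives: A ≐ tup(k, k, a).
Bind A := tup(k, k, a). Substituting into the earlier binding gives R := tup(k, k, a).
MGU = { V -> op(tup(k, a, k), k), Q -> k, P -> op(k, op(tup(k, a, k), k)), R -> tup(k, k, a), A -> tup(k, k, a) }, so P -> op(k, op(tup(k, a, k), k)).

op(k, op(tup(k, a, k), k))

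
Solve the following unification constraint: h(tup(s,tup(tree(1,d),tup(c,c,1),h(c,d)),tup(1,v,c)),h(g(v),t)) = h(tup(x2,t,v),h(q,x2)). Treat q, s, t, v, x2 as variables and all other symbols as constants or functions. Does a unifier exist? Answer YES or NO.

NO

Decompose h/2: tup(s,tup(tree(1,d),tup(c,c,1),h(c,d)),tup(1,v,c)) = tup(x2,t,v),  h(g(v),t) = h(q,x2).
Decompose tup/3: s = x2,  tup(tree(1,d),tup(c,c,1),h(c,d)) = t,  tup(1,v,c) = v.
Bind s := x2; no other remaining equation mentions s.
Bind t := tup(tree(1,d),tup(c,c,1),h(c,d)); substituting into the one remaining equation that mentions t gives: h(g(v),tup(tree(1,d),tup(c,c,1),h(c,d))) = h(q,x2).
Occurs check fails: v occurs in tup(1,v,c); the equation v = tup(1,v,c) has no finite solution.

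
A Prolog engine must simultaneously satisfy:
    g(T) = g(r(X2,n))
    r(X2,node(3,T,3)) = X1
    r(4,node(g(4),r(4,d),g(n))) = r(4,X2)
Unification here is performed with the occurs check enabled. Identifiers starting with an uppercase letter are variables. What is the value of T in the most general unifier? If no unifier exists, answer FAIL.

Decompose g/1: T = r(X2,n).
Bind T := r(X2,n); substituting into the one remaining equation that mentions T gives: r(X2,node(3,r(X2,n),3)) = X1.
Bind X1 := r(X2,node(3,r(X2,n),3)); no other remaining equation mentions X1.
Decompose r/2: 4 = 4,  node(g(4),r(4,d),g(n)) = X2.
Delete trivial equation 4 = 4.
Bind X2 := node(g(4),r(4,d),g(n)). Substituting into the earlier bindings gives T := r(node(g(4),r(4,d),g(n)),n), X1 := r(node(g(4),r(4,d),g(n)),node(3,r(node(g(4),r(4,d),g(n)),n),3)).
MGU = { T = r(node(g(4),r(4,d),g(n)),n), X1 = r(node(g(4),r(4,d),g(n)),node(3,r(node(g(4),r(4,d),g(n)),n),3)), X2 = node(g(4),r(4,d),g(n)) }, so T = r(node(g(4),r(4,d),g(n)),n).

r(node(g(4),r(4,d),g(n)),n)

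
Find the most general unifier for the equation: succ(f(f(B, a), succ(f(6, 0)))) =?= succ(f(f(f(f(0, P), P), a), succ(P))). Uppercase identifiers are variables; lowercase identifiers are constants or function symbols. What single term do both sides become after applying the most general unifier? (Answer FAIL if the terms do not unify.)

Decompose succ/1: f(f(B, a), succ(f(6, 0))) =?= f(f(f(f(0, P), P), a), succ(P)).
Decompose f/2: f(B, a) =?= f(f(f(0, P), P), a),  succ(f(6, 0)) =?= succ(P).
Decompose f/2: B =?= f(f(0, P), P),  a =?= a.
Bind B := f(f(0, P), P); no other remaining equation mentions B.
Delete trivial equation a =?= a.
Decompose succ/1: f(6, 0) =?= P.
Bind P := f(6, 0). Substituting into the earlier binding gives B := f(f(0, f(6, 0)), f(6, 0)).
Applying the MGU to either side gives succ(f(f(f(f(0, f(6, 0)), f(6, 0)), a), succ(f(6, 0)))).

succ(f(f(f(f(0, f(6, 0)), f(6, 0)), a), succ(f(6, 0))))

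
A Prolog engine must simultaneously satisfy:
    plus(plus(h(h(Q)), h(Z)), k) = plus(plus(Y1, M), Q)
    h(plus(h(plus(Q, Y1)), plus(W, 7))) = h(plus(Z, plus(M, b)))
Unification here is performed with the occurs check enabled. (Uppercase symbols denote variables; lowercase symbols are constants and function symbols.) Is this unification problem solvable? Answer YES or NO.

NO

Decompose plus/2: plus(h(h(Q)), h(Z)) = plus(Y1, M),  k = Q.
Decompose plus/2: h(h(Q)) = Y1,  h(Z) = M.
Bind Y1 := h(h(Q)); substituting into the one remaining equation that mentions Y1 gives: h(plus(h(plus(Q, h(h(Q)))), plus(W, 7))) = h(plus(Z, plus(M, b))).
Bind M := h(Z); substituting into the one remaining equation that mentions M gives: h(plus(h(plus(Q, h(h(Q)))), plus(W, 7))) = h(plus(Z, plus(h(Z), b))).
Bind Q := k; substituting into the remaining equation gives: h(plus(h(plus(k, h(h(k)))), plus(W, 7))) = h(plus(Z, plus(h(Z), b))). Substituting into the earlier binding gives Y1 := h(h(k)).
Decompose h/1: plus(h(plus(k, h(h(k)))), plus(W, 7)) = plus(Z, plus(h(Z), b)).
Decompose plus/2: h(plus(k, h(h(k)))) = Z,  plus(W, 7) = plus(h(Z), b).
Bind Z := h(plus(k, h(h(k)))); substituting into the remaining equation gives: plus(W, 7) = plus(h(h(plus(k, h(h(k))))), b). Substituting into the earlier binding gives M := h(h(plus(k, h(h(k))))).
Decompose plus/2: W = h(h(plus(k, h(h(k))))),  7 = b.
Bind W := h(h(plus(k, h(h(k))))); no other remaining equation mentions W.
Clash: constants 7 and b differ; no unifier exists.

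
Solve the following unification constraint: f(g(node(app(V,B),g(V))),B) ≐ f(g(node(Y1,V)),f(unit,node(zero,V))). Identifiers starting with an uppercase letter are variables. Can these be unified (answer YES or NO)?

NO

Decompose f/2: g(node(app(V,B),g(V))) ≐ g(node(Y1,V)),  B ≐ f(unit,node(zero,V)).
Decompose g/1: node(app(V,B),g(V)) ≐ node(Y1,V).
Decompose node/2: app(V,B) ≐ Y1,  g(V) ≐ V.
Bind Y1 := app(V,B); no other remaining equation mentions Y1.
Occurs check fails: V occurs in g(V); the equation V ≐ g(V) has no finite solution.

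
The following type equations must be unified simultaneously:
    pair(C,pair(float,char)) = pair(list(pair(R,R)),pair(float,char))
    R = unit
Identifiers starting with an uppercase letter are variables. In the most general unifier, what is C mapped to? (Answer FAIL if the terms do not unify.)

list(pair(unit,unit))

Decompose pair/2: C = list(pair(R,R)),  pair(float,char) = pair(float,char).
Bind C := list(pair(R,R)); no other remaining equation mentions C.
Delete trivial equation pair(float,char) = pair(float,char).
Bind R := unit. Substituting into the earlier binding gives C := list(pair(unit,unit)).
MGU = { C -> list(pair(unit,unit)), R -> unit }, so C -> list(pair(unit,unit)).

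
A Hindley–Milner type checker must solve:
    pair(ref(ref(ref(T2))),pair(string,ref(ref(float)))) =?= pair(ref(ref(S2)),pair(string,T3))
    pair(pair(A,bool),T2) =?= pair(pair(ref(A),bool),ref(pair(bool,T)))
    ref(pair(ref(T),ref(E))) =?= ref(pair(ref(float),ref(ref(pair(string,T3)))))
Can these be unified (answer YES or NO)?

NO

Decompose pair/2: ref(ref(ref(T2))) =?= ref(ref(S2)),  pair(string,ref(ref(float))) =?= pair(string,T3).
Decompose ref/1: ref(ref(T2)) =?= ref(S2).
Decompose ref/1: ref(T2) =?= S2.
Bind S2 := ref(T2); no other remaining equation mentions S2.
Decompose pair/2: string =?= string,  ref(ref(float)) =?= T3.
Delete trivial equation string =?= string.
Bind T3 := ref(ref(float)); substituting into the one remaining equation that mentions T3 gives: ref(pair(ref(T),ref(E))) =?= ref(pair(ref(float),ref(ref(pair(string,ref(ref(float))))))).
Decompose pair/2: pair(A,bool) =?= pair(ref(A),bool),  T2 =?= ref(pair(bool,T)).
Decompose pair/2: A =?= ref(A),  bool =?= bool.
Occurs check fails: A occurs in ref(A); the equation A =?= ref(A) has no finite solution.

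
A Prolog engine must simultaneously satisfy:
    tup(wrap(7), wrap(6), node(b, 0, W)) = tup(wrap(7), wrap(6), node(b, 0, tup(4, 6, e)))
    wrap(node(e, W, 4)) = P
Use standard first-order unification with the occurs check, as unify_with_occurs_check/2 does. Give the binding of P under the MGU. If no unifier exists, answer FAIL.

Decompose tup/3: wrap(7) = wrap(7),  wrap(6) = wrap(6),  node(b, 0, W) = node(b, 0, tup(4, 6, e)).
Delete trivial equation wrap(7) = wrap(7).
Delete trivial equation wrap(6) = wrap(6).
Decompose node/3: b = b,  0 = 0,  W = tup(4, 6, e).
Delete trivial equation b = b.
Delete trivial equation 0 = 0.
Bind W := tup(4, 6, e); substituting into the remaining equation gives: wrap(node(e, tup(4, 6, e), 4)) = P.
Bind P := wrap(node(e, tup(4, 6, e), 4)).
MGU = { W = tup(4, 6, e), P = wrap(node(e, tup(4, 6, e), 4)) }, so P = wrap(node(e, tup(4, 6, e), 4)).

wrap(node(e, tup(4, 6, e), 4))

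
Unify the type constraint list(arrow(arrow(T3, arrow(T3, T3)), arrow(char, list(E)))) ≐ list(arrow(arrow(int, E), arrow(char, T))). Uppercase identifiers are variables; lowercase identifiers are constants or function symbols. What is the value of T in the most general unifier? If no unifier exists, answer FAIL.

Decompose list/1: arrow(arrow(T3, arrow(T3, T3)), arrow(char, list(E))) ≐ arrow(arrow(int, E), arrow(char, T)).
Decompose arrow/2: arrow(T3, arrow(T3, T3)) ≐ arrow(int, E),  arrow(char, list(E)) ≐ arrow(char, T).
Decompose arrow/2: T3 ≐ int,  arrow(T3, T3) ≐ E.
Bind T3 := int; substituting into the one remaining equation that mentions T3 gives: arrow(int, int) ≐ E.
Bind E := arrow(int, int); substituting into the remaining equation gives: arrow(char, list(arrow(int, int))) ≐ arrow(char, T).
Decompose arrow/2: char ≐ char,  list(arrow(int, int)) ≐ T.
Delete trivial equation char ≐ char.
Bind T := list(arrow(int, int)).
MGU = { T3 ↦ int, E ↦ arrow(int, int), T ↦ list(arrow(int, int)) }, so T ↦ list(arrow(int, int)).

list(arrow(int, int))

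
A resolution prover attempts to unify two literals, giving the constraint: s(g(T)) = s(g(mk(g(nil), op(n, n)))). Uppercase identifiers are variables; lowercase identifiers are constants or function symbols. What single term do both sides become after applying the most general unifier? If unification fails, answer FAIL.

Decompose s/1: g(T) = g(mk(g(nil), op(n, n))).
Decompose g/1: T = mk(g(nil), op(n, n)).
Bind T := mk(g(nil), op(n, n)).
Applying the MGU to either side gives s(g(mk(g(nil), op(n, n)))).

s(g(mk(g(nil), op(n, n))))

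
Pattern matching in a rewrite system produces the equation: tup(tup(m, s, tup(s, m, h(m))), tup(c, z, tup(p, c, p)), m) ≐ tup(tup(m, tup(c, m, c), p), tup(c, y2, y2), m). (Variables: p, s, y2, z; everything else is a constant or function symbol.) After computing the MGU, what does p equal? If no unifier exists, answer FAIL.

tup(tup(c, m, c), m, h(m))

Decompose tup/3: tup(m, s, tup(s, m, h(m))) ≐ tup(m, tup(c, m, c), p),  tup(c, z, tup(p, c, p)) ≐ tup(c, y2, y2),  m ≐ m.
Decompose tup/3: m ≐ m,  s ≐ tup(c, m, c),  tup(s, m, h(m)) ≐ p.
Delete trivial equation m ≐ m.
Bind s := tup(c, m, c); substituting into the one remaining equation that mentions s gives: tup(tup(c, m, c), m, h(m)) ≐ p.
Bind p := tup(tup(c, m, c), m, h(m)); substituting into the one remaining equation that mentions p gives: tup(c, z, tup(tup(tup(c, m, c), m, h(m)), c, tup(tup(c, m, c), m, h(m)))) ≐ tup(c, y2, y2).
Decompose tup/3: c ≐ c,  z ≐ y2,  tup(tup(tup(c, m, c), m, h(m)), c, tup(tup(c, m, c), m, h(m))) ≐ y2.
Delete trivial equation c ≐ c.
Bind z := y2; no other remaining equation mentions z.
Bind y2 := tup(tup(tup(c, m, c), m, h(m)), c, tup(tup(c, m, c), m, h(m))); no other remaining equation mentions y2. Substituting into the earlier binding gives z := tup(tup(tup(c, m, c), m, h(m)), c, tup(tup(c, m, c), m, h(m))).
Delete trivial equation m ≐ m.
MGU = { s ↦ tup(c, m, c), p ↦ tup(tup(c, m, c), m, h(m)), z ↦ tup(tup(tup(c, m, c), m, h(m)), c, tup(tup(c, m, c), m, h(m))), y2 ↦ tup(tup(tup(c, m, c), m, h(m)), c, tup(tup(c, m, c), m, h(m))) }, so p ↦ tup(tup(c, m, c), m, h(m)).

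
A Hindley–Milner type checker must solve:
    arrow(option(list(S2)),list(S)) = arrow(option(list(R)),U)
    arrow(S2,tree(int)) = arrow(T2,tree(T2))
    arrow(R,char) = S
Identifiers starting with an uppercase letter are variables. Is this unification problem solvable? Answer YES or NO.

YES

Decompose arrow/2: option(list(S2)) = option(list(R)),  list(S) = U.
Decompose option/1: list(S2) = list(R).
Decompose list/1: S2 = R.
Bind S2 := R; substituting into the one remaining equation that mentions S2 gives: arrow(R,tree(int)) = arrow(T2,tree(T2)).
Bind U := list(S); no other remaining equation mentions U.
Decompose arrow/2: R = T2,  tree(int) = tree(T2).
Bind R := T2; substituting into the one remaining equation that mentions R gives: arrow(T2,char) = S. Substituting into the earlier binding gives S2 := T2.
Decompose tree/1: int = T2.
Bind T2 := int; substituting into the remaining equation gives: arrow(int,char) = S. Substituting into the earlier bindings gives S2 := int, R := int.
Bind S := arrow(int,char). Substituting into the earlier binding gives U := list(arrow(int,char)).
No equations remain and no clash or occurs-check failure arose, so a unifier exists.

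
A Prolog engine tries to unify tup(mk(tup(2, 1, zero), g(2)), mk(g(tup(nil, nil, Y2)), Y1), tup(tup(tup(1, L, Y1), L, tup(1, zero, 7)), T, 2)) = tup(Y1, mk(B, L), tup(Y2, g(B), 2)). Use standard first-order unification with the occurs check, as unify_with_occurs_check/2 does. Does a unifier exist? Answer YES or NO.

YES

Decompose tup/3: mk(tup(2, 1, zero), g(2)) = Y1,  mk(g(tup(nil, nil, Y2)), Y1) = mk(B, L),  tup(tup(tup(1, L, Y1), L, tup(1, zero, 7)), T, 2) = tup(Y2, g(B), 2).
Bind Y1 := mk(tup(2, 1, zero), g(2)); substituting into the remaining equations gives: mk(g(tup(nil, nil, Y2)), mk(tup(2, 1, zero), g(2))) = mk(B, L),  tup(tup(tup(1, L, mk(tup(2, 1, zero), g(2))), L, tup(1, zero, 7)), T, 2) = tup(Y2, g(B), 2).
Decompose mk/2: g(tup(nil, nil, Y2)) = B,  mk(tup(2, 1, zero), g(2)) = L.
Bind B := g(tup(nil, nil, Y2)); substituting into the one remaining equation that mentions B gives: tup(tup(tup(1, L, mk(tup(2, 1, zero), g(2))), L, tup(1, zero, 7)), T, 2) = tup(Y2, g(g(tup(nil, nil, Y2))), 2).
Bind L := mk(tup(2, 1, zero), g(2)); substituting into the remaining equation gives: tup(tup(tup(1, mk(tup(2, 1, zero), g(2)), mk(tup(2, 1, zero), g(2))), mk(tup(2, 1, zero), g(2)), tup(1, zero, 7)), T, 2) = tup(Y2, g(g(tup(nil, nil, Y2))), 2).
Decompose tup/3: tup(tup(1, mk(tup(2, 1, zero), g(2)), mk(tup(2, 1, zero), g(2))), mk(tup(2, 1, zero), g(2)), tup(1, zero, 7)) = Y2,  T = g(g(tup(nil, nil, Y2))),  2 = 2.
Bind Y2 := tup(tup(1, mk(tup(2, 1, zero), g(2)), mk(tup(2, 1, zero), g(2))), mk(tup(2, 1, zero), g(2)), tup(1, zero, 7)); substituting into the one remaining equation that mentions Y2 gives: T = g(g(tup(nil, nil, tup(tup(1, mk(tup(2, 1, zero), g(2)), mk(tup(2, 1, zero), g(2))), mk(tup(2, 1, zero), g(2)), tup(1, zero, 7))))). Substituting into the earlier binding gives B := g(tup(nil, nil, tup(tup(1, mk(tup(2, 1, zero), g(2)), mk(tup(2, 1, zero), g(2))), mk(tup(2, 1, zero), g(2)), tup(1, zero, 7)))).
Bind T := g(g(tup(nil, nil, tup(tup(1, mk(tup(2, 1, zero), g(2)), mk(tup(2, 1, zero), g(2))), mk(tup(2, 1, zero), g(2)), tup(1, zero, 7))))); no other remaining equation mentions T.
Delete trivial equation 2 = 2.
No equations remain and no clash or occurs-check failure arose, so a unifier exists.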